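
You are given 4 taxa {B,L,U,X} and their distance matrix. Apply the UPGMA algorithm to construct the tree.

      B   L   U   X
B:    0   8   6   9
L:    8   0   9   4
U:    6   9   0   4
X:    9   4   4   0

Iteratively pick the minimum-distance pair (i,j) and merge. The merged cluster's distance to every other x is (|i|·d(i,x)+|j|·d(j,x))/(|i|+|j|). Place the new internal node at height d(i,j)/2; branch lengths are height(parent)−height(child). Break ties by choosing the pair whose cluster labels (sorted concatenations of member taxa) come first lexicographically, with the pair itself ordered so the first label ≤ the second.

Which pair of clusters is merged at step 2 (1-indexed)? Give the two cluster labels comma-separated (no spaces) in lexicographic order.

B,U

1. join L+X (d=4) ⇒ LX; edges |L|=2, |X|=2
  updated: d(B,LX)=17/2, d(LX,U)=13/2
2. join B+U (d=6) ⇒ BU; edges |B|=3, |U|=3
  updated: d(BU,LX)=15/2
3. join BU+LX (d=15/2) ⇒ BLUX; edges |BU|=3/4, |LX|=7/4
final tree: ((B:3,U:3):3/4,(L:2,X:2):7/4)
total length: 25/2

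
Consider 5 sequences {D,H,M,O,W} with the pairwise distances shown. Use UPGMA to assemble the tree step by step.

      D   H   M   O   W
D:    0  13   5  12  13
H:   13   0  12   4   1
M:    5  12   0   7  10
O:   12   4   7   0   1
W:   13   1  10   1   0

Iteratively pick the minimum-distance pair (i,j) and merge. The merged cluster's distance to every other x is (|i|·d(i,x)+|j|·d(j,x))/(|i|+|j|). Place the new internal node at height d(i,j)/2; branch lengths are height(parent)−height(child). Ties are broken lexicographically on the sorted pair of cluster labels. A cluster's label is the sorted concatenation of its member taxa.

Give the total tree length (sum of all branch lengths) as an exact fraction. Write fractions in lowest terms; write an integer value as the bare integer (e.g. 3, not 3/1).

iteration 1: select H,W (d=1); attach at lengths (1/2, 1/2); label the merged cluster HW
  updated: d(D,HW)=13, d(HW,M)=11, d(HW,O)=5/2
iteration 2: select HW,O (d=5/2); attach at lengths (3/4, 5/4); label the merged cluster HOW
  updated: d(D,HOW)=38/3, d(HOW,M)=29/3
iteration 3: select D,M (d=5); attach at lengths (5/2, 5/2); label the merged cluster DM
  updated: d(DM,HOW)=67/6
iteration 4: select DM,HOW (d=67/6); attach at lengths (37/12, 13/3); label the merged cluster DHMOW
final tree: ((D:5/2,M:5/2):37/12,((H:1/2,W:1/2):3/4,O:5/4):13/3)
total length: 185/12

185/12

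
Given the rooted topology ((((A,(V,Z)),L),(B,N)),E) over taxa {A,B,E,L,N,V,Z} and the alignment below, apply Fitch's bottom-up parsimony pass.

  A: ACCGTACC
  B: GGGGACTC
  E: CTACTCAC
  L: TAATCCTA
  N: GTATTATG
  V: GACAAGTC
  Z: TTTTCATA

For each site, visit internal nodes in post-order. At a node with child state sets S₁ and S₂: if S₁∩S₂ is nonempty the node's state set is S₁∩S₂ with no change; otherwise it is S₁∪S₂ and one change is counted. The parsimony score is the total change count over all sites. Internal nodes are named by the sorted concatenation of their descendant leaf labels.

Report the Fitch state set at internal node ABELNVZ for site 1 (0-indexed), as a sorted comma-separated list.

site 0, node VZ: V={G} ∪ Z={T} → {G,T} (+1)
site 0, node AVZ: A={A} ∪ VZ={G,T} → {A,G,T} (+1)
site 0, node ALVZ: AVZ={A,G,T} ∩ L={T} → {T} (+0)
site 0, node BN: B={G} ∩ N={G} → {G} (+0)
site 0, node ABLNVZ: ALVZ={T} ∪ BN={G} → {G,T} (+1)
site 0, node ABELNVZ: ABLNVZ={G,T} ∪ E={C} → {C,G,T} (+1)
site 1, node VZ: V={A} ∪ Z={T} → {A,T} (+1)
site 1, node AVZ: A={C} ∪ VZ={A,T} → {A,C,T} (+1)
site 1, node ALVZ: AVZ={A,C,T} ∩ L={A} → {A} (+0)
site 1, node BN: B={G} ∪ N={T} → {G,T} (+1)
site 1, node ABLNVZ: ALVZ={A} ∪ BN={G,T} → {A,G,T} (+1)
site 1, node ABELNVZ: ABLNVZ={A,G,T} ∩ E={T} → {T} (+0)
site 2, node VZ: V={C} ∪ Z={T} → {C,T} (+1)
site 2, node AVZ: A={C} ∩ VZ={C,T} → {C} (+0)
site 2, node ALVZ: AVZ={C} ∪ L={A} → {A,C} (+1)
site 2, node BN: B={G} ∪ N={A} → {A,G} (+1)
site 2, node ABLNVZ: ALVZ={A,C} ∩ BN={A,G} → {A} (+0)
site 2, node ABELNVZ: ABLNVZ={A} ∩ E={A} → {A} (+0)
site 3, node VZ: V={A} ∪ Z={T} → {A,T} (+1)
site 3, node AVZ: A={G} ∪ VZ={A,T} → {A,G,T} (+1)
site 3, node ALVZ: AVZ={A,G,T} ∩ L={T} → {T} (+0)
site 3, node BN: B={G} ∪ N={T} → {G,T} (+1)
site 3, node ABLNVZ: ALVZ={T} ∩ BN={G,T} → {T} (+0)
site 3, node ABELNVZ: ABLNVZ={T} ∪ E={C} → {C,T} (+1)
site 4, node VZ: V={A} ∪ Z={C} → {A,C} (+1)
site 4, node AVZ: A={T} ∪ VZ={A,C} → {A,C,T} (+1)
site 4, node ALVZ: AVZ={A,C,T} ∩ L={C} → {C} (+0)
site 4, node BN: B={A} ∪ N={T} → {A,T} (+1)
site 4, node ABLNVZ: ALVZ={C} ∪ BN={A,T} → {A,C,T} (+1)
site 4, node ABELNVZ: ABLNVZ={A,C,T} ∩ E={T} → {T} (+0)
site 5, node VZ: V={G} ∪ Z={A} → {A,G} (+1)
site 5, node AVZ: A={A} ∩ VZ={A,G} → {A} (+0)
site 5, node ALVZ: AVZ={A} ∪ L={C} → {A,C} (+1)
site 5, node BN: B={C} ∪ N={A} → {A,C} (+1)
site 5, node ABLNVZ: ALVZ={A,C} ∩ BN={A,C} → {A,C} (+0)
site 5, node ABELNVZ: ABLNVZ={A,C} ∩ E={C} → {C} (+0)
site 6, node VZ: V={T} ∩ Z={T} → {T} (+0)
site 6, node AVZ: A={C} ∪ VZ={T} → {C,T} (+1)
site 6, node ALVZ: AVZ={C,T} ∩ L={T} → {T} (+0)
site 6, node BN: B={T} ∩ N={T} → {T} (+0)
site 6, node ABLNVZ: ALVZ={T} ∩ BN={T} → {T} (+0)
site 6, node ABELNVZ: ABLNVZ={T} ∪ E={A} → {A,T} (+1)
site 7, node VZ: V={C} ∪ Z={A} → {A,C} (+1)
site 7, node AVZ: A={C} ∩ VZ={A,C} → {C} (+0)
site 7, node ALVZ: AVZ={C} ∪ L={A} → {A,C} (+1)
site 7, node BN: B={C} ∪ N={G} → {C,G} (+1)
site 7, node ABLNVZ: ALVZ={A,C} ∩ BN={C,G} → {C} (+0)
site 7, node ABELNVZ: ABLNVZ={C} ∩ E={C} → {C} (+0)
per-site changes: [4, 4, 3, 4, 4, 3, 2, 3]; total = 27

T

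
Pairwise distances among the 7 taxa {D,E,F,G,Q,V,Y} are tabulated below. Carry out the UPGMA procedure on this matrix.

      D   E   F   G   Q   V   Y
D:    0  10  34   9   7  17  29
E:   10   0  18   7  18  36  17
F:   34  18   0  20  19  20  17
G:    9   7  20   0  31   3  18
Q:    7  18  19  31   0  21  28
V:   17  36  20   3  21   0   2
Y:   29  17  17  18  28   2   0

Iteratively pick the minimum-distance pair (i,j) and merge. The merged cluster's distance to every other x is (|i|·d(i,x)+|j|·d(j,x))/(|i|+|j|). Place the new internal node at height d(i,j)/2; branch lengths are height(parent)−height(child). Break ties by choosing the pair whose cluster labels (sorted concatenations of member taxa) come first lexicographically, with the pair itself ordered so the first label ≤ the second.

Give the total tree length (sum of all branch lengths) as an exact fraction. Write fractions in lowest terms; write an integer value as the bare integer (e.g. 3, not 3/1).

1. join V+Y (d=2) ⇒ VY; edges |V|=1, |Y|=1
  updated: d(D,VY)=23, d(E,VY)=53/2, d(F,VY)=37/2, d(G,VY)=21/2, d(Q,VY)=49/2
2. join D+Q (d=7) ⇒ DQ; edges |D|=7/2, |Q|=7/2
  updated: d(DQ,E)=14, d(DQ,F)=53/2, d(DQ,G)=20, d(DQ,VY)=95/4
3. join E+G (d=7) ⇒ EG; edges |E|=7/2, |G|=7/2
  updated: d(DQ,EG)=17, d(EG,F)=19, d(EG,VY)=37/2
4. join DQ+EG (d=17) ⇒ DEGQ; edges |DQ|=5, |EG|=5
  updated: d(DEGQ,F)=91/4, d(DEGQ,VY)=169/8
5. join F+VY (d=37/2) ⇒ FVY; edges |F|=37/4, |VY|=33/4
  updated: d(DEGQ,FVY)=65/3
6. join DEGQ+FVY (d=65/3) ⇒ DEFGQVY; edges |DEGQ|=7/3, |FVY|=19/12
final tree: (((D:7/2,Q:7/2):5,(E:7/2,G:7/2):5):7/3,(F:37/4,(V:1,Y:1):33/4):19/12)
total length: 569/12

569/12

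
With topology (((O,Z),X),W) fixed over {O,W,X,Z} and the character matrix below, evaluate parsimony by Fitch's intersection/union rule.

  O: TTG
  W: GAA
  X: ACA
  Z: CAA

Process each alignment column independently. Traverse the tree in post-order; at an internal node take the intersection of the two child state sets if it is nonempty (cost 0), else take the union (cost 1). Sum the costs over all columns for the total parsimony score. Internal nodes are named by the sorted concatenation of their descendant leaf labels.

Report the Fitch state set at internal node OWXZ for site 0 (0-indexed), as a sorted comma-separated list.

[col 0] OZ: children O:{T}, Z:{C} ∪→ {C,T}; cost 1
[col 0] OXZ: children OZ:{C,T}, X:{A} ∪→ {A,C,T}; cost 1
[col 0] OWXZ: children OXZ:{A,C,T}, W:{G} ∪→ {A,C,G,T}; cost 1
[col 1] OZ: children O:{T}, Z:{A} ∪→ {A,T}; cost 1
[col 1] OXZ: children OZ:{A,T}, X:{C} ∪→ {A,C,T}; cost 1
[col 1] OWXZ: children OXZ:{A,C,T}, W:{A} ∩→ {A}; cost 0
[col 2] OZ: children O:{G}, Z:{A} ∪→ {A,G}; cost 1
[col 2] OXZ: children OZ:{A,G}, X:{A} ∩→ {A}; cost 0
[col 2] OWXZ: children OXZ:{A}, W:{A} ∩→ {A}; cost 0
per-site changes: [3, 2, 1]; total = 6

A,C,G,T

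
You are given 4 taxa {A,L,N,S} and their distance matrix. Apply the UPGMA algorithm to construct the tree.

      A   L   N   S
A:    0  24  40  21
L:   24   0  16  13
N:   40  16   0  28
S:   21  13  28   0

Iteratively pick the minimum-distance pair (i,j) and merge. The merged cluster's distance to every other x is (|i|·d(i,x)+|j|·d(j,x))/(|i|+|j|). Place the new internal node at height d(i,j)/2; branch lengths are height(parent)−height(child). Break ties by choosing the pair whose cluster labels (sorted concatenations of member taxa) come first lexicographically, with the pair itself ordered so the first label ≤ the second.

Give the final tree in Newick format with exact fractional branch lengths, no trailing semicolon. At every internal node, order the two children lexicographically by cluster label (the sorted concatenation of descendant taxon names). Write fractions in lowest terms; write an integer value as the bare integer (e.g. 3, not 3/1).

iteration 1: select L,S (d=13); attach at lengths (13/2, 13/2); label the merged cluster LS
  updated: d(A,LS)=45/2, d(LS,N)=22
iteration 2: select LS,N (d=22); attach at lengths (9/2, 11); label the merged cluster LNS
  updated: d(A,LNS)=85/3
iteration 3: select A,LNS (d=85/3); attach at lengths (85/6, 19/6); label the merged cluster ALNS
final tree: (A:85/6,((L:13/2,S:13/2):9/2,N:11):19/6)
total length: 275/6

(A:85/6,((L:13/2,S:13/2):9/2,N:11):19/6)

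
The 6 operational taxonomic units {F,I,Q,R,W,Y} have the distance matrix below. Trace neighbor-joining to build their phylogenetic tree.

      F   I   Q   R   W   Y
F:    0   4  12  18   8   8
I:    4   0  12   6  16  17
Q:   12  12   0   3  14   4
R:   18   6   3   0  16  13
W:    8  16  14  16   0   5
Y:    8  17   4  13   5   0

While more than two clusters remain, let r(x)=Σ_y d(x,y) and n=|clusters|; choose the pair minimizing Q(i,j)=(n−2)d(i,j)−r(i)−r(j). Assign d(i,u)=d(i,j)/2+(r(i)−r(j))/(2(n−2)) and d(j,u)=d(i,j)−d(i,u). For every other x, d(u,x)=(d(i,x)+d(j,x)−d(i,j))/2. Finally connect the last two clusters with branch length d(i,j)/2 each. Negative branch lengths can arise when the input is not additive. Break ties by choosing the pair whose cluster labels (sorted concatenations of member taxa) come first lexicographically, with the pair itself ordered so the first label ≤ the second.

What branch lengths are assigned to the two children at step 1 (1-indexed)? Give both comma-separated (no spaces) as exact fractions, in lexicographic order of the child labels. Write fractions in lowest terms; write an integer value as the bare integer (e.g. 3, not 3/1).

step 1: merge (F,I) at d=4, Q=-89; branch lengths F→11/8, I→21/8; new cluster FI
  updated: d(FI,Q)=10, d(FI,R)=10, d(FI,W)=10, d(FI,Y)=21/2
step 2: merge (Q,R) at d=3, Q=-64; branch lengths Q→-1/3, R→10/3; new cluster QR
  updated: d(FI,QR)=17/2, d(QR,W)=27/2, d(QR,Y)=7
step 3: merge (FI,QR) at d=17/2, Q=-41; branch lengths FI→17/4, QR→17/4; new cluster FIQR
  updated: d(FIQR,W)=15/2, d(FIQR,Y)=9/2
step 4: merge (FIQR,W) at d=15/2, Q=-17; branch lengths FIQR→7/2, W→4; new cluster FIQRW
  updated: d(FIQRW,Y)=1
step 5: merge (FIQRW,Y) at d=1; branch lengths FIQRW→1/2, Y→1/2; new cluster FIQRWY
final tree: ((((F:11/8,I:21/8):17/4,(Q:-1/3,R:10/3):17/4):7/2,W:4):1/2,Y:1/2)
total length: 24

11/8,21/8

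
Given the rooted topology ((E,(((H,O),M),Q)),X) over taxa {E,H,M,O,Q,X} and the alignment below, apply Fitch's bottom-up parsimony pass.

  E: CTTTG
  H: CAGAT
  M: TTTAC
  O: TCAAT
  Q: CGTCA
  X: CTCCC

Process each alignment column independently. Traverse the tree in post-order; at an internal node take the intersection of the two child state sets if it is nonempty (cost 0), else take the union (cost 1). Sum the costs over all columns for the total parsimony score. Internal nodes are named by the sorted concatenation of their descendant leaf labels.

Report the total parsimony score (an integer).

[col 0] HO: children H:{C}, O:{T} ∪→ {C,T}; cost 1
[col 0] HMO: children HO:{C,T}, M:{T} ∩→ {T}; cost 0
[col 0] HMOQ: children HMO:{T}, Q:{C} ∪→ {C,T}; cost 1
[col 0] EHMOQ: children E:{C}, HMOQ:{C,T} ∩→ {C}; cost 0
[col 0] EHMOQX: children EHMOQ:{C}, X:{C} ∩→ {C}; cost 0
[col 1] HO: children H:{A}, O:{C} ∪→ {A,C}; cost 1
[col 1] HMO: children HO:{A,C}, M:{T} ∪→ {A,C,T}; cost 1
[col 1] HMOQ: children HMO:{A,C,T}, Q:{G} ∪→ {A,C,G,T}; cost 1
[col 1] EHMOQ: children E:{T}, HMOQ:{A,C,G,T} ∩→ {T}; cost 0
[col 1] EHMOQX: children EHMOQ:{T}, X:{T} ∩→ {T}; cost 0
[col 2] HO: children H:{G}, O:{A} ∪→ {A,G}; cost 1
[col 2] HMO: children HO:{A,G}, M:{T} ∪→ {A,G,T}; cost 1
[col 2] HMOQ: children HMO:{A,G,T}, Q:{T} ∩→ {T}; cost 0
[col 2] EHMOQ: children E:{T}, HMOQ:{T} ∩→ {T}; cost 0
[col 2] EHMOQX: children EHMOQ:{T}, X:{C} ∪→ {C,T}; cost 1
[col 3] HO: children H:{A}, O:{A} ∩→ {A}; cost 0
[col 3] HMO: children HO:{A}, M:{A} ∩→ {A}; cost 0
[col 3] HMOQ: children HMO:{A}, Q:{C} ∪→ {A,C}; cost 1
[col 3] EHMOQ: children E:{T}, HMOQ:{A,C} ∪→ {A,C,T}; cost 1
[col 3] EHMOQX: children EHMOQ:{A,C,T}, X:{C} ∩→ {C}; cost 0
[col 4] HO: children H:{T}, O:{T} ∩→ {T}; cost 0
[col 4] HMO: children HO:{T}, M:{C} ∪→ {C,T}; cost 1
[col 4] HMOQ: children HMO:{C,T}, Q:{A} ∪→ {A,C,T}; cost 1
[col 4] EHMOQ: children E:{G}, HMOQ:{A,C,T} ∪→ {A,C,G,T}; cost 1
[col 4] EHMOQX: children EHMOQ:{A,C,G,T}, X:{C} ∩→ {C}; cost 0
per-site changes: [2, 3, 3, 2, 3]; total = 13

13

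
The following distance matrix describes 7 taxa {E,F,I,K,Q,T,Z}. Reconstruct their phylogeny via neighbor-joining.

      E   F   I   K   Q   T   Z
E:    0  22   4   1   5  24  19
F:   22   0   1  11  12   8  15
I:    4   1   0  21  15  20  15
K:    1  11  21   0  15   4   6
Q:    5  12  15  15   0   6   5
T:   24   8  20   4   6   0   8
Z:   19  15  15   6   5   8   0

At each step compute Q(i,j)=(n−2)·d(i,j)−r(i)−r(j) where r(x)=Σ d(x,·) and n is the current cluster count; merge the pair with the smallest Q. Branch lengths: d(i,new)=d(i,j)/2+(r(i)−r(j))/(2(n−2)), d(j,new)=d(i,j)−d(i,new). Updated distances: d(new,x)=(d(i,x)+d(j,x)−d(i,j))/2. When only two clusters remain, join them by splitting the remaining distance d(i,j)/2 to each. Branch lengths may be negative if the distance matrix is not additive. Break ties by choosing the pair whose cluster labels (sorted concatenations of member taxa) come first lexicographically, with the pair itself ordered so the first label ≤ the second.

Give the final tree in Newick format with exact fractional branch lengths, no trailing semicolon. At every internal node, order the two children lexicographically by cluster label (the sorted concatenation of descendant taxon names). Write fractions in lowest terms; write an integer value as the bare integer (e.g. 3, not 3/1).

(((((E:3,K:-2):23/4,(F:-1/5,I:6/5):31/4):21/8,T:33/8):3/8,Q:3/2):7/4,Z:7/4)

step 1: merge (F,I) at d=1, Q=-140; branch lengths F→-1/5, I→6/5; new cluster FI
  updated: d(E,FI)=25/2, d(FI,K)=31/2, d(FI,Q)=13, d(FI,T)=27/2, d(FI,Z)=29/2
step 2: merge (E,K) at d=1, Q=-99; branch lengths E→3, K→-2; new cluster EK
  updated: d(EK,FI)=27/2, d(EK,Q)=19/2, d(EK,T)=27/2, d(EK,Z)=12
step 3: merge (EK,FI) at d=27/2, Q=-125/2; branch lengths EK→23/4, FI→31/4; new cluster EFIK
  updated: d(EFIK,Q)=9/2, d(EFIK,T)=27/4, d(EFIK,Z)=13/2
step 4: merge (EFIK,T) at d=27/4, Q=-25; branch lengths EFIK→21/8, T→33/8; new cluster EFIKT
  updated: d(EFIKT,Q)=15/8, d(EFIKT,Z)=31/8
step 5: merge (EFIKT,Q) at d=15/8, Q=-43/4; branch lengths EFIKT→3/8, Q→3/2; new cluster EFIKQT
  updated: d(EFIKQT,Z)=7/2
step 6: merge (EFIKQT,Z) at d=7/2; branch lengths EFIKQT→7/4, Z→7/4; new cluster EFIKQTZ
final tree: (((((E:3,K:-2):23/4,(F:-1/5,I:6/5):31/4):21/8,T:33/8):3/8,Q:3/2):7/4,Z:7/4)
total length: 221/8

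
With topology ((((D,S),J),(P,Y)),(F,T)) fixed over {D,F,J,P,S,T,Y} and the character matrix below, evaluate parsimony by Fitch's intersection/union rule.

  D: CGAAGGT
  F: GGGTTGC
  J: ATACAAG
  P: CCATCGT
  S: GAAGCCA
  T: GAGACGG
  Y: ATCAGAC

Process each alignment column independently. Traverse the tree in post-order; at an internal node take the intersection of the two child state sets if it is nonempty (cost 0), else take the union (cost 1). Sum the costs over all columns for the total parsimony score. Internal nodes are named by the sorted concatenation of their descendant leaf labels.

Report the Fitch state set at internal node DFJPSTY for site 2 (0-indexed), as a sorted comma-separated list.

A,G

site 0, node DS: D={C} ∪ S={G} → {C,G} (+1)
site 0, node DJS: DS={C,G} ∪ J={A} → {A,C,G} (+1)
site 0, node PY: P={C} ∪ Y={A} → {A,C} (+1)
site 0, node DJPSY: DJS={A,C,G} ∩ PY={A,C} → {A,C} (+0)
site 0, node FT: F={G} ∩ T={G} → {G} (+0)
site 0, node DFJPSTY: DJPSY={A,C} ∪ FT={G} → {A,C,G} (+1)
site 1, node DS: D={G} ∪ S={A} → {A,G} (+1)
site 1, node DJS: DS={A,G} ∪ J={T} → {A,G,T} (+1)
site 1, node PY: P={C} ∪ Y={T} → {C,T} (+1)
site 1, node DJPSY: DJS={A,G,T} ∩ PY={C,T} → {T} (+0)
site 1, node FT: F={G} ∪ T={A} → {A,G} (+1)
site 1, node DFJPSTY: DJPSY={T} ∪ FT={A,G} → {A,G,T} (+1)
site 2, node DS: D={A} ∩ S={A} → {A} (+0)
site 2, node DJS: DS={A} ∩ J={A} → {A} (+0)
site 2, node PY: P={A} ∪ Y={C} → {A,C} (+1)
site 2, node DJPSY: DJS={A} ∩ PY={A,C} → {A} (+0)
site 2, node FT: F={G} ∩ T={G} → {G} (+0)
site 2, node DFJPSTY: DJPSY={A} ∪ FT={G} → {A,G} (+1)
site 3, node DS: D={A} ∪ S={G} → {A,G} (+1)
site 3, node DJS: DS={A,G} ∪ J={C} → {A,C,G} (+1)
site 3, node PY: P={T} ∪ Y={A} → {A,T} (+1)
site 3, node DJPSY: DJS={A,C,G} ∩ PY={A,T} → {A} (+0)
site 3, node FT: F={T} ∪ T={A} → {A,T} (+1)
site 3, node DFJPSTY: DJPSY={A} ∩ FT={A,T} → {A} (+0)
site 4, node DS: D={G} ∪ S={C} → {C,G} (+1)
site 4, node DJS: DS={C,G} ∪ J={A} → {A,C,G} (+1)
site 4, node PY: P={C} ∪ Y={G} → {C,G} (+1)
site 4, node DJPSY: DJS={A,C,G} ∩ PY={C,G} → {C,G} (+0)
site 4, node FT: F={T} ∪ T={C} → {C,T} (+1)
site 4, node DFJPSTY: DJPSY={C,G} ∩ FT={C,T} → {C} (+0)
site 5, node DS: D={G} ∪ S={C} → {C,G} (+1)
site 5, node DJS: DS={C,G} ∪ J={A} → {A,C,G} (+1)
site 5, node PY: P={G} ∪ Y={A} → {A,G} (+1)
site 5, node DJPSY: DJS={A,C,G} ∩ PY={A,G} → {A,G} (+0)
site 5, node FT: F={G} ∩ T={G} → {G} (+0)
site 5, node DFJPSTY: DJPSY={A,G} ∩ FT={G} → {G} (+0)
site 6, node DS: D={T} ∪ S={A} → {A,T} (+1)
site 6, node DJS: DS={A,T} ∪ J={G} → {A,G,T} (+1)
site 6, node PY: P={T} ∪ Y={C} → {C,T} (+1)
site 6, node DJPSY: DJS={A,G,T} ∩ PY={C,T} → {T} (+0)
site 6, node FT: F={C} ∪ T={G} → {C,G} (+1)
site 6, node DFJPSTY: DJPSY={T} ∪ FT={C,G} → {C,G,T} (+1)
per-site changes: [4, 5, 2, 4, 4, 3, 5]; total = 27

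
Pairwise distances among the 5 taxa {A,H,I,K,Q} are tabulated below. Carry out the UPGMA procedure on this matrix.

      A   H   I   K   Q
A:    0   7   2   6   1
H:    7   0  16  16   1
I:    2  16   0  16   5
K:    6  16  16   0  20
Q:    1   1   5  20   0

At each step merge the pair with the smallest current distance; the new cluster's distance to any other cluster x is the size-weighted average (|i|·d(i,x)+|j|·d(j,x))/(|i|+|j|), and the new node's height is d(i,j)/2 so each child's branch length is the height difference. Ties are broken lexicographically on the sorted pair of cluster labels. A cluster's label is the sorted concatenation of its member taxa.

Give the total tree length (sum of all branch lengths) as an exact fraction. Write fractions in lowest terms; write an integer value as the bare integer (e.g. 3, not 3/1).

83/4

iteration 1: select A,Q (d=1); attach at lengths (1/2, 1/2); label the merged cluster AQ
  updated: d(AQ,H)=4, d(AQ,I)=7/2, d(AQ,K)=13
iteration 2: select AQ,I (d=7/2); attach at lengths (5/4, 7/4); label the merged cluster AIQ
  updated: d(AIQ,H)=8, d(AIQ,K)=14
iteration 3: select AIQ,H (d=8); attach at lengths (9/4, 4); label the merged cluster AHIQ
  updated: d(AHIQ,K)=29/2
iteration 4: select AHIQ,K (d=29/2); attach at lengths (13/4, 29/4); label the merged cluster AHIKQ
final tree: ((((A:1/2,Q:1/2):5/4,I:7/4):9/4,H:4):13/4,K:29/4)
total length: 83/4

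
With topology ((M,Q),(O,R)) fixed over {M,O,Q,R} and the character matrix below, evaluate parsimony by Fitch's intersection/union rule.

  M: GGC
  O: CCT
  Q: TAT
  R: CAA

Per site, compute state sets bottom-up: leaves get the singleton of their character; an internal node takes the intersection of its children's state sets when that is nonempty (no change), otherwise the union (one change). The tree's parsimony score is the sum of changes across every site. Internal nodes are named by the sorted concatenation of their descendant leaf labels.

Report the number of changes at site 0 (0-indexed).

MQ@0: {G} ∪ {T} = {G,T} (union, +1)
OR@0: {C} ∩ {C} = {C} (intersection, +0)
MOQR@0: {G,T} ∪ {C} = {C,G,T} (union, +1)
MQ@1: {G} ∪ {A} = {A,G} (union, +1)
OR@1: {C} ∪ {A} = {A,C} (union, +1)
MOQR@1: {A,G} ∩ {A,C} = {A} (intersection, +0)
MQ@2: {C} ∪ {T} = {C,T} (union, +1)
OR@2: {T} ∪ {A} = {A,T} (union, +1)
MOQR@2: {C,T} ∩ {A,T} = {T} (intersection, +0)
per-site changes: [2, 2, 2]; total = 6

2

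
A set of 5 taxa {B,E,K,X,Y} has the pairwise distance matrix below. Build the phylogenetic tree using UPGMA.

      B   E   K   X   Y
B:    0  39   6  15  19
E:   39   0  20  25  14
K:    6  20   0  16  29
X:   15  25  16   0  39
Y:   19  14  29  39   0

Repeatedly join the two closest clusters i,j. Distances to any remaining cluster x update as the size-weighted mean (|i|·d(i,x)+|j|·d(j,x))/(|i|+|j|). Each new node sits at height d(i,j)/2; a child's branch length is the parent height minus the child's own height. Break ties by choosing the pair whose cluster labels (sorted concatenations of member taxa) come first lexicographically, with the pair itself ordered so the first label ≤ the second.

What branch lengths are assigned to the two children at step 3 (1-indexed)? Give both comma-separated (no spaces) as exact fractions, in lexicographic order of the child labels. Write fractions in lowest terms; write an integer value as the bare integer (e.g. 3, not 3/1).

iteration 1: select B,K (d=6); attach at lengths (3, 3); label the merged cluster BK
  updated: d(BK,E)=59/2, d(BK,X)=31/2, d(BK,Y)=24
iteration 2: select E,Y (d=14); attach at lengths (7, 7); label the merged cluster EY
  updated: d(BK,EY)=107/4, d(EY,X)=32
iteration 3: select BK,X (d=31/2); attach at lengths (19/4, 31/4); label the merged cluster BKX
  updated: d(BKX,EY)=57/2
iteration 4: select BKX,EY (d=57/2); attach at lengths (13/2, 29/4); label the merged cluster BEKXY
final tree: (((B:3,K:3):19/4,X:31/4):13/2,(E:7,Y:7):29/4)
total length: 185/4

19/4,31/4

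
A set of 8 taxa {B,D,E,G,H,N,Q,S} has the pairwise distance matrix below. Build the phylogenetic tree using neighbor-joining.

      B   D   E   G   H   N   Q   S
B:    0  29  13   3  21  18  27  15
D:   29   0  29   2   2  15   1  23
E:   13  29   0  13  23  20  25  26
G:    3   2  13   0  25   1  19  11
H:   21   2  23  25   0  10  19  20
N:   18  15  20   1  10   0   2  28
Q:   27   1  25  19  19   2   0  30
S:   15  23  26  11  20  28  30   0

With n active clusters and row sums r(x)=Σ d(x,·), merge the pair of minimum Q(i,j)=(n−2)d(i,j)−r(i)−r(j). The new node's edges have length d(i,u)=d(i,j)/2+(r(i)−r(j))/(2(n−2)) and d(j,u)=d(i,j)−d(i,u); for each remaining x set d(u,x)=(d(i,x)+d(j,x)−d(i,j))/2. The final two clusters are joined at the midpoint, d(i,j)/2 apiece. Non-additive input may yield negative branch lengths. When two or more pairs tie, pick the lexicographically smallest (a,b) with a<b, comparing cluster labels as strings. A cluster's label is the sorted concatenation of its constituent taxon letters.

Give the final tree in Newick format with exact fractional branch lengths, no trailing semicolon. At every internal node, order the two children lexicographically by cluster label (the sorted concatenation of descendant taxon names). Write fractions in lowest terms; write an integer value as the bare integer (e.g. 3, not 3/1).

1. join D+Q (d=1, Q=-218) ⇒ DQ; edges |D|=-4/3, |Q|=7/3
  updated: d(B,DQ)=55/2, d(DQ,E)=53/2, d(DQ,G)=10, d(DQ,H)=10, d(DQ,N)=8, d(DQ,S)=26
2. join DQ+H (d=10, Q=-167) ⇒ DHQ; edges |DQ|=49/10, |H|=51/10
  updated: d(B,DHQ)=77/4, d(DHQ,E)=79/4, d(DHQ,G)=25/2, d(DHQ,N)=4, d(DHQ,S)=18
3. join DHQ+N (d=4, Q=-257/2) ⇒ DHNQ; edges |DHQ|=37/16, |N|=27/16
  updated: d(B,DHNQ)=133/8, d(DHNQ,E)=143/8, d(DHNQ,G)=19/4, d(DHNQ,S)=21
4. join B+E (d=13, Q=-157/2) ⇒ BE; edges |B|=67/24, |E|=245/24
  updated: d(BE,DHNQ)=43/4, d(BE,G)=3/2, d(BE,S)=14
5. join BE+S (d=14, Q=-177/4) ⇒ BES; edges |BE|=33/16, |S|=191/16
  updated: d(BES,DHNQ)=71/8, d(BES,G)=-3/4
6. join BES+DHNQ (d=71/8, Q=-103/8) ⇒ BDEHNQS; edges |BES|=27/16, |DHNQ|=115/16
  updated: d(BDEHNQS,G)=-39/16
7. join BDEHNQS+G (d=-39/16) ⇒ BDEGHNQS; edges |BDEHNQS|=-39/32, |G|=-39/32
final tree: ((((B:67/24,E:245/24):33/16,S:191/16):27/16,(((D:-4/3,Q:7/3):49/10,H:51/10):37/16,N:27/16):115/16):-39/32,G:-39/32)
total length: 775/16

((((B:67/24,E:245/24):33/16,S:191/16):27/16,(((D:-4/3,Q:7/3):49/10,H:51/10):37/16,N:27/16):115/16):-39/32,G:-39/32)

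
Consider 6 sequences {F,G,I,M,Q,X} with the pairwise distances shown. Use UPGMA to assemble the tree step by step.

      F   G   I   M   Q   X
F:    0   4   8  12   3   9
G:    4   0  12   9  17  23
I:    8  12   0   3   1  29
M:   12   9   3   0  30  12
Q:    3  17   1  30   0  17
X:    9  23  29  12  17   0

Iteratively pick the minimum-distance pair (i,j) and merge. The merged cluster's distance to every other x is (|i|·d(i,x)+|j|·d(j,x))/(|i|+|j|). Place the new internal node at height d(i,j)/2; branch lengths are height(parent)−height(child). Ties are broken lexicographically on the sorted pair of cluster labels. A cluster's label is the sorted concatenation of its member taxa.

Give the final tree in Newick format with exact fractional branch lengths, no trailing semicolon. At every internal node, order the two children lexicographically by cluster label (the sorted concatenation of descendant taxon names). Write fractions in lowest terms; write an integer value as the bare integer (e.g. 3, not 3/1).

(((F:2,G:2):3,(I:1/2,Q:1/2):9/2):13/4,(M:6,X:6):9/4)

iteration 1: select I,Q (d=1); attach at lengths (1/2, 1/2); label the merged cluster IQ
  updated: d(F,IQ)=11/2, d(G,IQ)=29/2, d(IQ,M)=33/2, d(IQ,X)=23
iteration 2: select F,G (d=4); attach at lengths (2, 2); label the merged cluster FG
  updated: d(FG,IQ)=10, d(FG,M)=21/2, d(FG,X)=16
iteration 3: select FG,IQ (d=10); attach at lengths (3, 9/2); label the merged cluster FGIQ
  updated: d(FGIQ,M)=27/2, d(FGIQ,X)=39/2
iteration 4: select M,X (d=12); attach at lengths (6, 6); label the merged cluster MX
  updated: d(FGIQ,MX)=33/2
iteration 5: select FGIQ,MX (d=33/2); attach at lengths (13/4, 9/4); label the merged cluster FGIMQX
final tree: (((F:2,G:2):3,(I:1/2,Q:1/2):9/2):13/4,(M:6,X:6):9/4)
total length: 30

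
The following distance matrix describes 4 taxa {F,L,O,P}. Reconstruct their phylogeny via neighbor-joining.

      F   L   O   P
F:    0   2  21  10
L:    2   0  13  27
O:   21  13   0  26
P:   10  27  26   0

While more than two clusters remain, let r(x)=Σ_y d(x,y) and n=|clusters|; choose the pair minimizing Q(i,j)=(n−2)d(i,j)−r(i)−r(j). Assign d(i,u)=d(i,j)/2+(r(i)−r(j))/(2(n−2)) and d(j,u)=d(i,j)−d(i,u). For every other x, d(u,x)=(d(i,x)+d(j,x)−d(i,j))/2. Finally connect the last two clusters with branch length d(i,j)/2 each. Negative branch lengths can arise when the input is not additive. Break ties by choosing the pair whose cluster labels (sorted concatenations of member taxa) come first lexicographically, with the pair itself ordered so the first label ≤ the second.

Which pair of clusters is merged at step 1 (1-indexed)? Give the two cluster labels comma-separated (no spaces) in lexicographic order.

F,P

iteration 1: select F,P (d=10, Q=-76); attach at lengths (-5/2, 25/2); label the merged cluster FP
  updated: d(FP,L)=19/2, d(FP,O)=37/2
iteration 2: select FP,L (d=19/2, Q=-41); attach at lengths (15/2, 2); label the merged cluster FLP
  updated: d(FLP,O)=11
iteration 3: select FLP,O (d=11); attach at lengths (11/2, 11/2); label the merged cluster FLOP
final tree: (((F:-5/2,P:25/2):15/2,L:2):11/2,O:11/2)
total length: 61/2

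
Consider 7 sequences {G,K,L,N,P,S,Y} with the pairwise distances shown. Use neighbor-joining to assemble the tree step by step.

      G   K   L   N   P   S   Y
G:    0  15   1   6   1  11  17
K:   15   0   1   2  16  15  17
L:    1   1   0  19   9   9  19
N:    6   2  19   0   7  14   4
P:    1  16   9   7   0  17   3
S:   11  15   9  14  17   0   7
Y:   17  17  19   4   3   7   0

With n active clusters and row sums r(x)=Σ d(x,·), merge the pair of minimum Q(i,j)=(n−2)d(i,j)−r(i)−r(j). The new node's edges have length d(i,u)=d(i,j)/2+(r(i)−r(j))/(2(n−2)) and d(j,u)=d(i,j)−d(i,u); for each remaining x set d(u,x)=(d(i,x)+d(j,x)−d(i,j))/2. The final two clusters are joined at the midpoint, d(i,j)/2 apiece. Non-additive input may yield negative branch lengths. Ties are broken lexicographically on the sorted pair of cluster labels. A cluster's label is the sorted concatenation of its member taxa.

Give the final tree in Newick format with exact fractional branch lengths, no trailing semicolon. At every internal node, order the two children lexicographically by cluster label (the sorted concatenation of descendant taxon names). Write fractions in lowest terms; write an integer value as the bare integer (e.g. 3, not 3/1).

1. join K+L (d=1, Q=-119) ⇒ KL; edges |K|=13/10, |L|=-3/10
  updated: d(G,KL)=15/2, d(KL,N)=10, d(KL,P)=12, d(KL,S)=23/2, d(KL,Y)=35/2
2. join S+Y (d=7, Q=-81) ⇒ SY; edges |S|=5, |Y|=2
  updated: d(G,SY)=21/2, d(KL,SY)=11, d(N,SY)=11/2, d(P,SY)=13/2
3. join G+P (d=1, Q=-97/2) ⇒ GP; edges |G|=1/4, |P|=3/4
  updated: d(GP,KL)=37/4, d(GP,N)=6, d(GP,SY)=8
4. join GP+KL (d=37/4, Q=-35) ⇒ GKLP; edges |GP|=23/8, |KL|=51/8
  updated: d(GKLP,N)=27/8, d(GKLP,SY)=39/8
5. join GKLP+N (d=27/8, Q=-55/4) ⇒ GKLNP; edges |GKLP|=11/8, |N|=2
  updated: d(GKLNP,SY)=7/2
6. join GKLNP+SY (d=7/2) ⇒ GKLNPSY; edges |GKLNP|=7/4, |SY|=7/4
final tree: ((((G:1/4,P:3/4):23/8,(K:13/10,L:-3/10):51/8):11/8,N:2):7/4,(S:5,Y:2):7/4)
total length: 201/8

((((G:1/4,P:3/4):23/8,(K:13/10,L:-3/10):51/8):11/8,N:2):7/4,(S:5,Y:2):7/4)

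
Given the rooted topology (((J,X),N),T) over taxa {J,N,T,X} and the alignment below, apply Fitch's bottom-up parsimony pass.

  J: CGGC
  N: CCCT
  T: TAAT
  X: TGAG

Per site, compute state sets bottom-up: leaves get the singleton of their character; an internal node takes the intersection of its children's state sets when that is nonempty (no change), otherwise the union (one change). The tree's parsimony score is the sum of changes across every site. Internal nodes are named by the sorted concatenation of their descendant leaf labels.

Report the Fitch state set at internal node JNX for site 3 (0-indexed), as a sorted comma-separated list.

JX@0: {C} ∪ {T} = {C,T} (union, +1)
JNX@0: {C,T} ∩ {C} = {C} (intersection, +0)
JNTX@0: {C} ∪ {T} = {C,T} (union, +1)
JX@1: {G} ∩ {G} = {G} (intersection, +0)
JNX@1: {G} ∪ {C} = {C,G} (union, +1)
JNTX@1: {C,G} ∪ {A} = {A,C,G} (union, +1)
JX@2: {G} ∪ {A} = {A,G} (union, +1)
JNX@2: {A,G} ∪ {C} = {A,C,G} (union, +1)
JNTX@2: {A,C,G} ∩ {A} = {A} (intersection, +0)
JX@3: {C} ∪ {G} = {C,G} (union, +1)
JNX@3: {C,G} ∪ {T} = {C,G,T} (union, +1)
JNTX@3: {C,G,T} ∩ {T} = {T} (intersection, +0)
per-site changes: [2, 2, 2, 2]; total = 8

C,G,T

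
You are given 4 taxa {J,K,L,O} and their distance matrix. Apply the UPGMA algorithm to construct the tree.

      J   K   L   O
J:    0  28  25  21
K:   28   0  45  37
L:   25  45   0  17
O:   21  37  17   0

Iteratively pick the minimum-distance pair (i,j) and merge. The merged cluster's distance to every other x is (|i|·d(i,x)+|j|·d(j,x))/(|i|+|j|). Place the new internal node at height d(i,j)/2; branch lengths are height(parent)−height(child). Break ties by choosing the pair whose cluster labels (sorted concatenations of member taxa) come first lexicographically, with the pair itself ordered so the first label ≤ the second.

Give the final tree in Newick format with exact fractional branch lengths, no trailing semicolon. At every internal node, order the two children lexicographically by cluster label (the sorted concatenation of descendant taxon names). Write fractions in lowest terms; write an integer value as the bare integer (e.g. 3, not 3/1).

((J:23/2,(L:17/2,O:17/2):3):41/6,K:55/3)

1. join L+O (d=17) ⇒ LO; edges |L|=17/2, |O|=17/2
  updated: d(J,LO)=23, d(K,LO)=41
2. join J+LO (d=23) ⇒ JLO; edges |J|=23/2, |LO|=3
  updated: d(JLO,K)=110/3
3. join JLO+K (d=110/3) ⇒ JKLO; edges |JLO|=41/6, |K|=55/3
final tree: ((J:23/2,(L:17/2,O:17/2):3):41/6,K:55/3)
total length: 170/3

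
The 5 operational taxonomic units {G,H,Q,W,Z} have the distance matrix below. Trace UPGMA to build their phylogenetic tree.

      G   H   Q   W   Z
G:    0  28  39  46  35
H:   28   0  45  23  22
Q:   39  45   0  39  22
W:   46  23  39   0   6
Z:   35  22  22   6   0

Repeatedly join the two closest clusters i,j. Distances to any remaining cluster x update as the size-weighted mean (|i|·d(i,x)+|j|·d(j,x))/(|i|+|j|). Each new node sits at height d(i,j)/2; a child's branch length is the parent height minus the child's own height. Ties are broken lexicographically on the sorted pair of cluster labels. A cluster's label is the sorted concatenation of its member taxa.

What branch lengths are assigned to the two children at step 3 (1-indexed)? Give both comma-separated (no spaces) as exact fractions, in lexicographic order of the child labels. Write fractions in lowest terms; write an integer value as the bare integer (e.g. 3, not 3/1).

1. join W+Z (d=6) ⇒ WZ; edges |W|=3, |Z|=3
  updated: d(G,WZ)=81/2, d(H,WZ)=45/2, d(Q,WZ)=61/2
2. join H+WZ (d=45/2) ⇒ HWZ; edges |H|=45/4, |WZ|=33/4
  updated: d(G,HWZ)=109/3, d(HWZ,Q)=106/3
3. join HWZ+Q (d=106/3) ⇒ HQWZ; edges |HWZ|=77/12, |Q|=53/3
  updated: d(G,HQWZ)=37
4. join G+HQWZ (d=37) ⇒ GHQWZ; edges |G|=37/2, |HQWZ|=5/6
final tree: (G:37/2,((H:45/4,(W:3,Z:3):33/4):77/12,Q:53/3):5/6)
total length: 827/12

77/12,53/3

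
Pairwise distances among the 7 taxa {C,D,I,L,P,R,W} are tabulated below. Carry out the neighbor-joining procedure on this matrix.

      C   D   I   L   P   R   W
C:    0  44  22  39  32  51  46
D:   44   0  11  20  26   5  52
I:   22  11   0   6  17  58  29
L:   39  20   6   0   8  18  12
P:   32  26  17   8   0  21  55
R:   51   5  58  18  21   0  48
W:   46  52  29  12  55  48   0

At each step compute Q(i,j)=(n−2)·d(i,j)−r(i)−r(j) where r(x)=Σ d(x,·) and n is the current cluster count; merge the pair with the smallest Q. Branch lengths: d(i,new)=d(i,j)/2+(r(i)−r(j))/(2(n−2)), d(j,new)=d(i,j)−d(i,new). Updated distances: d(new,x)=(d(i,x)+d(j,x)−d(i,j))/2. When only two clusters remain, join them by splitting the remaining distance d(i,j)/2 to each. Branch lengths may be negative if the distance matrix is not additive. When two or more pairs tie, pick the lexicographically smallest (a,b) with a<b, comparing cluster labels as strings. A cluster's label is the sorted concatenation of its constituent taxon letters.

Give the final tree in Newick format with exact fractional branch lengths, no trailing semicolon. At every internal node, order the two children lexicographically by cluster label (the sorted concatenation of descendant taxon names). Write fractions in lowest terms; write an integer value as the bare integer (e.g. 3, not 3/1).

(((C:83/4,I:5/4):31/8,((D:-9/5,R:34/5):61/4,P:23/4):49/8):73/16,(L:-15/2,W:39/2):73/16)

iteration 1: select D,R (d=5, Q=-334); attach at lengths (-9/5, 34/5); label the merged cluster DR
  updated: d(C,DR)=45, d(DR,I)=32, d(DR,L)=33/2, d(DR,P)=21, d(DR,W)=95/2
iteration 2: select L,W (d=12, Q=-223); attach at lengths (-15/2, 39/2); label the merged cluster LW
  updated: d(C,LW)=73/2, d(DR,LW)=26, d(I,LW)=23/2, d(LW,P)=51/2
iteration 3: select DR,P (d=21, Q=-313/2); attach at lengths (61/4, 23/4); label the merged cluster DPR
  updated: d(C,DPR)=28, d(DPR,I)=14, d(DPR,LW)=61/4
iteration 4: select C,I (d=22, Q=-90); attach at lengths (83/4, 5/4); label the merged cluster CI
  updated: d(CI,DPR)=10, d(CI,LW)=13
iteration 5: select CI,DPR (d=10, Q=-153/4); attach at lengths (31/8, 49/8); label the merged cluster CDIPR
  updated: d(CDIPR,LW)=73/8
iteration 6: select CDIPR,LW (d=73/8); attach at lengths (73/16, 73/16); label the merged cluster CDILPRW
final tree: (((C:83/4,I:5/4):31/8,((D:-9/5,R:34/5):61/4,P:23/4):49/8):73/16,(L:-15/2,W:39/2):73/16)
total length: 633/8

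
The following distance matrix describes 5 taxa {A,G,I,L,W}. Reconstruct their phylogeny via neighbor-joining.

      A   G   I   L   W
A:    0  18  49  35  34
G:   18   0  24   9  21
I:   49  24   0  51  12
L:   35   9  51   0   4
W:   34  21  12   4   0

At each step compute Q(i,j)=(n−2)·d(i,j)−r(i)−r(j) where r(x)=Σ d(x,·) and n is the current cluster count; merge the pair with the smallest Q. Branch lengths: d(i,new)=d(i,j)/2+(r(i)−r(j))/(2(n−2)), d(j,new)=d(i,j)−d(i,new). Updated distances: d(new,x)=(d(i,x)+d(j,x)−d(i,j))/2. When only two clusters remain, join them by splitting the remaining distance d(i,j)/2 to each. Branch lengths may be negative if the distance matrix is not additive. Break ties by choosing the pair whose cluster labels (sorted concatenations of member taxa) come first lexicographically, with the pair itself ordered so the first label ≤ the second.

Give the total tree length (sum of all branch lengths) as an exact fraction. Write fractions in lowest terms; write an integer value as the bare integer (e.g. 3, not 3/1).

223/4

step 1: merge (I,W) at d=12, Q=-171; branch lengths I→101/6, W→-29/6; new cluster IW
  updated: d(A,IW)=71/2, d(G,IW)=33/2, d(IW,L)=43/2
step 2: merge (A,G) at d=18, Q=-96; branch lengths A→81/4, G→-9/4; new cluster AG
  updated: d(AG,IW)=17, d(AG,L)=13
step 3: merge (AG,IW) at d=17, Q=-103/2; branch lengths AG→17/4, IW→51/4; new cluster AGIW
  updated: d(AGIW,L)=35/4
step 4: merge (AGIW,L) at d=35/4; branch lengths AGIW→35/8, L→35/8; new cluster AGILW
final tree: (((A:81/4,G:-9/4):17/4,(I:101/6,W:-29/6):51/4):35/8,L:35/8)
total length: 223/4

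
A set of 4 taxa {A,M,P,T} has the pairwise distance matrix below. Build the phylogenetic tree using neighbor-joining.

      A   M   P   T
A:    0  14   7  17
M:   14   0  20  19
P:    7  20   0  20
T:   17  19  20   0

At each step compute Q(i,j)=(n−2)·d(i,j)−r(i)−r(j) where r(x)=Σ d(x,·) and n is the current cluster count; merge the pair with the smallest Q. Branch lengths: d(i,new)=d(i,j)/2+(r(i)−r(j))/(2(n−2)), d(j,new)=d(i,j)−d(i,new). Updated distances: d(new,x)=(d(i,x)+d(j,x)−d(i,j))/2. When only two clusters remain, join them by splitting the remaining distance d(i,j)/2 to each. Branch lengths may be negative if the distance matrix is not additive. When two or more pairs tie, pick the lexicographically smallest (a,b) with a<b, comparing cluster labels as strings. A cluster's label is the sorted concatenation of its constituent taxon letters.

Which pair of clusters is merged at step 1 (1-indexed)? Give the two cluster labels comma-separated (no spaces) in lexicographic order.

A,P

1. join A+P (d=7, Q=-71) ⇒ AP; edges |A|=5/4, |P|=23/4
  updated: d(AP,M)=27/2, d(AP,T)=15
2. join AP+M (d=27/2, Q=-95/2) ⇒ AMP; edges |AP|=19/4, |M|=35/4
  updated: d(AMP,T)=41/4
3. join AMP+T (d=41/4) ⇒ AMPT; edges |AMP|=41/8, |T|=41/8
final tree: (((A:5/4,P:23/4):19/4,M:35/4):41/8,T:41/8)
total length: 123/4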